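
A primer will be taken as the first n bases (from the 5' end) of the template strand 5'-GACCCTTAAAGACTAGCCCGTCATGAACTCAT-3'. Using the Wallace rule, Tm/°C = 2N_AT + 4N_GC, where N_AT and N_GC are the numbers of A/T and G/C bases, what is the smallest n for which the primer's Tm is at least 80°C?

n = 27

First 26 bases: GACCCTTAAAGACTAGCCCGTCATGA → Tm = 78°C (< 80°C)
First 27 bases: GACCCTTAAAGACTAGCCCGTCATGAA → Tm = 80°C (≥ 80°C)
Since every base adds ≥2°C, Tm only increases with n, so the threshold is first crossed at n = 27.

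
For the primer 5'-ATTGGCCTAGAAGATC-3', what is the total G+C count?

7

G=4, T=4, A=5, C=3
Total G or C: 4 + 3 = 7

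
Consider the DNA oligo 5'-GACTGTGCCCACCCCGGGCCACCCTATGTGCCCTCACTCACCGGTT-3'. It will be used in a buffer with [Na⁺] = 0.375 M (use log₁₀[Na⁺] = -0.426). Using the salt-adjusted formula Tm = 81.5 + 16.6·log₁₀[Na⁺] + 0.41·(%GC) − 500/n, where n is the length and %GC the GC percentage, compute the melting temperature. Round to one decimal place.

Length n = 46. Counting bases: G=10, A=6, C=21, T=9
G+C = 31, so %GC = 31/46 × 100 = 67.391%
Salt term: 16.6 × (-0.426) = -7.072
GC term: 0.41 × 67.391 = 27.63; length term: −500/46 = −10.87
Tm = 81.5 + (-7.072) + 27.63 − 10.87 = 91.188 → 91.2°C

91.2°C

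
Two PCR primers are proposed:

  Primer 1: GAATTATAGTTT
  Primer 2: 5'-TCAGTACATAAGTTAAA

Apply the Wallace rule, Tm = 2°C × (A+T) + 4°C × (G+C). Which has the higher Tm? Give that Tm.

Primer 2, 42°C

Primer 1: A+T=10, G+C=2 → Tm = 2(10)+4(2) = 28°C
Primer 2: A+T=13, G+C=4 → Tm = 2(13)+4(4) = 42°C
28°C vs 42°C → primer 2 is higher.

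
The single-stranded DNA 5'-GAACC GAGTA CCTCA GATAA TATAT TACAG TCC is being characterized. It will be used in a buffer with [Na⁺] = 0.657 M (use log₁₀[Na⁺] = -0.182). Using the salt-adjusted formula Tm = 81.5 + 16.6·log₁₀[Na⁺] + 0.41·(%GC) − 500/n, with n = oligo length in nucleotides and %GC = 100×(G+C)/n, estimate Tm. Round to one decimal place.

Length n = 33. Base counts: A=12, C=8, T=8, G=5
G+C = 13, so %GC = 13/33 × 100 = 39.394%
Salt term: 16.6 × (-0.182) = -3.021
GC term: 0.41 × 39.394 = 16.152; length term: −500/33 = −15.152
Tm = 81.5 + (-3.021) + 16.152 − 15.152 = 79.479 → 79.5°C

79.5°C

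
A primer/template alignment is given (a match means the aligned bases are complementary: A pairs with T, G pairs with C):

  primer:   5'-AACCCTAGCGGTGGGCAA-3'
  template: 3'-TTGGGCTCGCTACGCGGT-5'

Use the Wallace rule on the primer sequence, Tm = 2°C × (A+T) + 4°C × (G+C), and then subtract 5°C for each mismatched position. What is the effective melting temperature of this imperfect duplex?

38°C

Primer base counts: A=5, T=2, G=6, C=5 → A+T=7, G+C=11
Perfect-match Tm = 2(7) + 4(11) = 14 + 44 = 58°C
Mismatches (positions where the bases are not complementary): 4 (at positions 6, 11, 14, 17)
Effective Tm = 58 − 4×5 = 58 − 20 = 38°C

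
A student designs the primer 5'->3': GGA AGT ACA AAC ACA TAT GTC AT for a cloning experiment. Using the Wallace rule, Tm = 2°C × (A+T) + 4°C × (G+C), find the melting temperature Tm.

Scanning the sequence gives A=10, G=4, T=5, C=4.
So N_AT = 15 and N_GC = 8.
Tm = 2(15) + 4(8) = 30 + 32 = 62°C

62°C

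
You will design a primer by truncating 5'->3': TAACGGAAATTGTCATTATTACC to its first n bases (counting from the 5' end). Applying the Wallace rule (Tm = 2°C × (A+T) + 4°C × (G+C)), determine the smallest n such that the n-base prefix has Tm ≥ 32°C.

First 11 bases: TAACGGAAATT → Tm = 28°C (< 32°C)
First 12 bases: TAACGGAAATTG → Tm = 32°C (≥ 32°C)
Since every base adds ≥2°C, Tm only increases with n, so the threshold is first crossed at n = 12.

n = 12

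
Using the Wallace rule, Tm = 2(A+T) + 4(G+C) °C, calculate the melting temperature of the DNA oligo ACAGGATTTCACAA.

Base counts: A=6, C=3, G=2, T=3
AT pairs contribute 9, GC pairs contribute 5.
Tm = 4·5 + 2·9 = 20 + 18 = 38°C

38°C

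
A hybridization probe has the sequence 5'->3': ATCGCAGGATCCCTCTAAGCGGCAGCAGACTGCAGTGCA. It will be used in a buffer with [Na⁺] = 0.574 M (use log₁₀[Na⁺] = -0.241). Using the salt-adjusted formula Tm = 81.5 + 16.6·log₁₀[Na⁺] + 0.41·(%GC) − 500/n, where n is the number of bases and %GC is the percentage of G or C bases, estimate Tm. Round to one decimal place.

Length n = 39. T=6, C=12, A=10, G=11
G+C = 23, so %GC = 23/39 × 100 = 58.974%
Salt term: 16.6 × (-0.241) = -4.001
GC term: 0.41 × 58.974 = 24.179; length term: −500/39 = −12.821
Tm = 81.5 + (-4.001) + 24.179 − 12.821 = 88.857 → 88.9°C

88.9°C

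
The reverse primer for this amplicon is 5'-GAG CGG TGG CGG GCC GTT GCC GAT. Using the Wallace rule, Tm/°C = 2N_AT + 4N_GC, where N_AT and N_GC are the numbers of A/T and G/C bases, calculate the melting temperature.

G=12, C=6, A=2, T=4
A+T = 6, G+C = 18
Tm = 2×6 + 4×18 = 84°C

84°C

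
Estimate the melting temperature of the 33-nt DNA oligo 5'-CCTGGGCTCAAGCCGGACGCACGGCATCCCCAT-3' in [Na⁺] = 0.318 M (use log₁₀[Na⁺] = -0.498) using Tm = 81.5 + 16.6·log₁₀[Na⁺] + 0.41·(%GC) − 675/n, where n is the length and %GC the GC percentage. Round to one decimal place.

81.4°C

Length n = 33. Scanning the sequence gives C=14, T=4, G=9, A=6.
G+C = 23, so %GC = 23/33 × 100 = 69.697%
Salt term: 16.6 × (-0.498) = -8.267
GC term: 0.41 × 69.697 = 28.576; length term: −675/33 = −20.455
Tm = 81.5 + (-8.267) + 28.576 − 20.455 = 81.354 → 81.4°C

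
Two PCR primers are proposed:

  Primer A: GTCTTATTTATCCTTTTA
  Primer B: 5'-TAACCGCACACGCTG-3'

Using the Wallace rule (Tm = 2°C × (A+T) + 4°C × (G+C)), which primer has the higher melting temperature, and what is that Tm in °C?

Primer B, 48°C

Primer A: A+T=14, G+C=4 → Tm = 2(14)+4(4) = 44°C
Primer B: A+T=6, G+C=9 → Tm = 2(6)+4(9) = 48°C
44°C vs 48°C → primer B is higher.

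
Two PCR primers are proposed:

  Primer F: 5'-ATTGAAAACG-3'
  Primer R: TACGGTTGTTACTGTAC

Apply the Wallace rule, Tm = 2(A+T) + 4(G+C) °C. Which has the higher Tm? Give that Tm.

Primer R, 48°C

Primer F: A+T=7, G+C=3 → Tm = 2(7)+4(3) = 26°C
Primer R: A+T=10, G+C=7 → Tm = 2(10)+4(7) = 48°C
26°C vs 48°C → primer R is higher.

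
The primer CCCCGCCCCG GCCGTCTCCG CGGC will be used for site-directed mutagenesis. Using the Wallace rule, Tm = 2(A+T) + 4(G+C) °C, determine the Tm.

Scanning the sequence gives G=7, T=2, C=15, A=0.
AT pairs contribute 2, GC pairs contribute 22.
Tm = 2×2 + 4×22 = 92°C

92°C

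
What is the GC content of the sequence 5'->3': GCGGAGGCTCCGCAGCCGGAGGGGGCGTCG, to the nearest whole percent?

Base counts: T=2, C=9, G=16, A=3
G+C = 16 + 9 = 25 out of 30 bases
%GC = 25/30 × 100 = 83.33% ≈ 83%

83%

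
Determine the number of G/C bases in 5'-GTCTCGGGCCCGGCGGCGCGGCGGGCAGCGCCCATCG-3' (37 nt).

32

Scanning the sequence gives G=17, T=3, A=2, C=15.
G+C = 17 + 15 = 32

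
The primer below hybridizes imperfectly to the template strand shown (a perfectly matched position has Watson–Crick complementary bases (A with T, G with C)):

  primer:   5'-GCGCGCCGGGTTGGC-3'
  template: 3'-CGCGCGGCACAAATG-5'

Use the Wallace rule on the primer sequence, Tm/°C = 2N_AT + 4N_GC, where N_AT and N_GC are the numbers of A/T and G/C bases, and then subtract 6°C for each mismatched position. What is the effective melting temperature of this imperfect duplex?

Primer base counts: A=0, T=2, G=8, C=5 → A+T=2, G+C=13
Perfect-match Tm = 2(2) + 4(13) = 4 + 52 = 56°C
Mismatches (positions where the bases are not complementary): 3 (at positions 9, 13, 14)
Effective Tm = 56 − 3×6 = 56 − 18 = 38°C

38°C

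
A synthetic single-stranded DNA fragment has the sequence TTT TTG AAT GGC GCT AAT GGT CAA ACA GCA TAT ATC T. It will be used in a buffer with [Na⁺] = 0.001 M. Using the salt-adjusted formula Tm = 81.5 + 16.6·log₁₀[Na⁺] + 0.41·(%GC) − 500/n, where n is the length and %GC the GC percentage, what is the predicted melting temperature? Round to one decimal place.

32.6°C

Length n = 37. Base counts: T=13, G=7, A=11, C=6
G+C = 13, so %GC = 13/37 × 100 = 35.135%
Salt term: 16.6 × (-3) = -49.8
GC term: 0.41 × 35.135 = 14.405; length term: −500/37 = −13.514
Tm = 81.5 + (-49.8) + 14.405 − 13.514 = 32.591 → 32.6°C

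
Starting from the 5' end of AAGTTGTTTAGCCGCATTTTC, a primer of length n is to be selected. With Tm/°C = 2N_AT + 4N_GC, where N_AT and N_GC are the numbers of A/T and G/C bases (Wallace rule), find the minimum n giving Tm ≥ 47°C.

n = 17

First 16 bases: AAGTTGTTTAGCCGCA → Tm = 46°C (< 47°C)
First 17 bases: AAGTTGTTTAGCCGCAT → Tm = 48°C (≥ 47°C)
Each additional base adds 2°C (A/T) or 4°C (G/C), so Tm is non-decreasing in n; n = 17 is the first length to reach 47°C.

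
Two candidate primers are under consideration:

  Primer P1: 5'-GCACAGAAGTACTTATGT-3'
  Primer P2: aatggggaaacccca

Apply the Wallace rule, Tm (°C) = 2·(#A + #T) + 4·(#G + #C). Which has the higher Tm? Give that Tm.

Primer P1: A+T=11, G+C=7 → Tm = 2(11)+4(7) = 50°C
Primer P2: A+T=7, G+C=8 → Tm = 2(7)+4(8) = 46°C
50°C vs 46°C → primer P1 is higher.

Primer P1, 50°C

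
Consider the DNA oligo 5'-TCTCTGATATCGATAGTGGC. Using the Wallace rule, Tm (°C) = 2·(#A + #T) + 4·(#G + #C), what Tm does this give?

58°C

Counting bases: G=5, C=4, T=7, A=4
So N_AT = 11 and N_GC = 9.
Tm = 2(11) + 4(9) = 22 + 36 = 58°C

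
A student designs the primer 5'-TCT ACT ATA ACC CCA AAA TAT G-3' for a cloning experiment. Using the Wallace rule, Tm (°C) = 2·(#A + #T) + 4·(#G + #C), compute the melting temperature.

58°C

Counting bases: A=9, C=6, T=6, G=1
So N_AT = 15 and N_GC = 7.
Tm = 2(15) + 4(7) = 30 + 28 = 58°C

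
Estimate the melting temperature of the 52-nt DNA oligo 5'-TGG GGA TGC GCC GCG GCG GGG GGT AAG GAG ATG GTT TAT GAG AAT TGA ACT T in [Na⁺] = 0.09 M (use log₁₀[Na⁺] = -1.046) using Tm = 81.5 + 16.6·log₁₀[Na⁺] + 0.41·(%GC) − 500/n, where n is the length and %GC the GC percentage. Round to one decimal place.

77.4°C

Length n = 52. Scanning the sequence gives T=12, A=11, C=6, G=23.
G+C = 29, so %GC = 29/52 × 100 = 55.769%
Salt term: 16.6 × (-1.046) = -17.364
GC term: 0.41 × 55.769 = 22.865; length term: −500/52 = −9.615
Tm = 81.5 + (-17.364) + 22.865 − 9.615 = 77.386 → 77.4°C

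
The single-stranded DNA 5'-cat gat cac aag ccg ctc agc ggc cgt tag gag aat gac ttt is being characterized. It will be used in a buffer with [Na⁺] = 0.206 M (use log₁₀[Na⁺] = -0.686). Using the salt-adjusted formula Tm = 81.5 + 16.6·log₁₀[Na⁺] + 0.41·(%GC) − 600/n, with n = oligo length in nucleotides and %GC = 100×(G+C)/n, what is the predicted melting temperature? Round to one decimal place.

77.3°C

Length n = 42. Counting bases: T=9, C=11, A=11, G=11
G+C = 22, so %GC = 22/42 × 100 = 52.381%
Salt term: 16.6 × (-0.686) = -11.388
GC term: 0.41 × 52.381 = 21.476; length term: −600/42 = −14.286
Tm = 81.5 + (-11.388) + 21.476 − 14.286 = 77.302 → 77.3°C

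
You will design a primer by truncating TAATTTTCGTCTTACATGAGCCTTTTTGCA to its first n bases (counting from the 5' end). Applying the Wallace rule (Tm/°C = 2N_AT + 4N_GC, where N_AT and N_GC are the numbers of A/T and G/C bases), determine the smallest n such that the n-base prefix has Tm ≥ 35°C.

n = 15

First 14 bases: TAATTTTCGTCTTA → Tm = 34°C (< 35°C)
First 15 bases: TAATTTTCGTCTTAC → Tm = 38°C (≥ 35°C)
Each additional base adds 2°C (A/T) or 4°C (G/C), so Tm is non-decreasing in n; n = 15 is the first length to reach 35°C.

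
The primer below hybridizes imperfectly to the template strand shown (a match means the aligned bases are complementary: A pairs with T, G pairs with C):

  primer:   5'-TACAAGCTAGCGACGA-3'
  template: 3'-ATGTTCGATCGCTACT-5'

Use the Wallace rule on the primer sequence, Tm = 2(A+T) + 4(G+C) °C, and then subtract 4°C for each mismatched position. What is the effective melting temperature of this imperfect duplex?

44°C

Primer base counts: A=6, T=2, G=4, C=4 → A+T=8, G+C=8
Perfect-match Tm = 2(8) + 4(8) = 16 + 32 = 48°C
Mismatches (positions where the bases are not complementary): 1 (at position 14)
Effective Tm = 48 − 1×4 = 48 − 4 = 44°C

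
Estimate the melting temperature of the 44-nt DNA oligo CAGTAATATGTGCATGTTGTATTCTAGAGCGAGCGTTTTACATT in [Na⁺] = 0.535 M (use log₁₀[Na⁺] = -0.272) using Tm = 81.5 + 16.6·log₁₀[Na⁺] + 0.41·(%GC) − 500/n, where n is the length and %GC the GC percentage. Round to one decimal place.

80.5°C

Length n = 44. Base counts: C=6, G=10, T=17, A=11
G+C = 16, so %GC = 16/44 × 100 = 36.364%
Salt term: 16.6 × (-0.272) = -4.515
GC term: 0.41 × 36.364 = 14.909; length term: −500/44 = −11.364
Tm = 81.5 + (-4.515) + 14.909 − 11.364 = 80.53 → 80.5°C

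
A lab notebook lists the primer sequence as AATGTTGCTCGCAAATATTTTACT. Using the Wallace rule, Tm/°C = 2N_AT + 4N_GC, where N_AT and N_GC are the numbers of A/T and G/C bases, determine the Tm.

62°C

G=3, T=10, C=4, A=7
A+T = 17, G+C = 7
Tm = 4·7 + 2·17 = 28 + 34 = 62°C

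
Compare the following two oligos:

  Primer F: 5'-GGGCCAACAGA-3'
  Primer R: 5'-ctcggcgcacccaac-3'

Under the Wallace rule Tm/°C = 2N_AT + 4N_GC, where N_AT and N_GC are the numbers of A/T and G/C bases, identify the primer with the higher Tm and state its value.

Primer F: A+T=4, G+C=7 → Tm = 2(4)+4(7) = 36°C
Primer R: A+T=4, G+C=11 → Tm = 2(4)+4(11) = 52°C
36°C vs 52°C → primer R is higher.

Primer R, 52°C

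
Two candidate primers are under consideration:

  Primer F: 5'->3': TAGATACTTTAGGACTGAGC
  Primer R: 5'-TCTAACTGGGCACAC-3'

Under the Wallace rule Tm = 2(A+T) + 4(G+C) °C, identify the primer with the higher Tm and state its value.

Primer F, 56°C

Primer F: A+T=12, G+C=8 → Tm = 2(12)+4(8) = 56°C
Primer R: A+T=7, G+C=8 → Tm = 2(7)+4(8) = 46°C
56°C vs 46°C → primer F is higher.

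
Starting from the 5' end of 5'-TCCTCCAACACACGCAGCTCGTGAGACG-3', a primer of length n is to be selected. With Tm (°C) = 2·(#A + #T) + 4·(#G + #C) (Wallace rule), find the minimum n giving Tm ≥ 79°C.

n = 25

First 24 bases: TCCTCCAACACACGCAGCTCGTGA → Tm = 76°C (< 79°C)
First 25 bases: TCCTCCAACACACGCAGCTCGTGAG → Tm = 80°C (≥ 79°C)
Each additional base adds 2°C (A/T) or 4°C (G/C), so Tm is non-decreasing in n; n = 25 is the first length to reach 79°C.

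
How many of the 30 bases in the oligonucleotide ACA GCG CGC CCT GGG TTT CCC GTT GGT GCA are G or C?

20

Counting bases: A=3, C=10, G=10, T=7
Total G or C: 10 + 10 = 20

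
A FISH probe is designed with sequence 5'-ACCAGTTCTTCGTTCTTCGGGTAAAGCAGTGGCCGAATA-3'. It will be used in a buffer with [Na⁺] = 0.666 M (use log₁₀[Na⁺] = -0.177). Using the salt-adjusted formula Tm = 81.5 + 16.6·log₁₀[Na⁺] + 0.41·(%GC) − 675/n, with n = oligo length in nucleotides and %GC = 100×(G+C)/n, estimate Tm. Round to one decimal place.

Length n = 39. C=9, A=9, G=10, T=11
G+C = 19, so %GC = 19/39 × 100 = 48.718%
Salt term: 16.6 × (-0.177) = -2.938
GC term: 0.41 × 48.718 = 19.974; length term: −675/39 = −17.308
Tm = 81.5 + (-2.938) + 19.974 − 17.308 = 81.228 → 81.2°C

81.2°C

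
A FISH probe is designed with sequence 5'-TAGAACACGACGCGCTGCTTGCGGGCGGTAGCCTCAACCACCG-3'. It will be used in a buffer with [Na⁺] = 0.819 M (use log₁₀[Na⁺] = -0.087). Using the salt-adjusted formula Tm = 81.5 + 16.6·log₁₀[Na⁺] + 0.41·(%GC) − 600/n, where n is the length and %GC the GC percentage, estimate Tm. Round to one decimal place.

Length n = 43. Base counts: A=9, C=15, G=13, T=6
G+C = 28, so %GC = 28/43 × 100 = 65.116%
Salt term: 16.6 × (-0.087) = -1.444
GC term: 0.41 × 65.116 = 26.698; length term: −600/43 = −13.953
Tm = 81.5 + (-1.444) + 26.698 − 13.953 = 92.801 → 92.8°C

92.8°C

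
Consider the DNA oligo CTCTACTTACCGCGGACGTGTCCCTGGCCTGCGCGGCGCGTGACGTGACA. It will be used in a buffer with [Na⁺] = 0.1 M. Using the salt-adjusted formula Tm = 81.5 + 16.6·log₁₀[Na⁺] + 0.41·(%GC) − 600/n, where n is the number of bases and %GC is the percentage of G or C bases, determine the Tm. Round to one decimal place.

Length n = 50. Base counts: G=16, C=18, A=6, T=10
G+C = 34, so %GC = 34/50 × 100 = 68%
Salt term: 16.6 × (-1) = -16.6
GC term: 0.41 × 68 = 27.88; length term: −600/50 = −12
Tm = 81.5 + (-16.6) + 27.88 − 12 = 80.78 → 80.8°C

80.8°C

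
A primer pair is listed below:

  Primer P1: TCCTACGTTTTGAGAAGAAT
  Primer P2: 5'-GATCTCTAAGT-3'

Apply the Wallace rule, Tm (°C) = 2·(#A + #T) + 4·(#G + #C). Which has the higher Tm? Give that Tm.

Primer P1: A+T=13, G+C=7 → Tm = 2(13)+4(7) = 54°C
Primer P2: A+T=7, G+C=4 → Tm = 2(7)+4(4) = 30°C
54°C vs 30°C → primer P1 is higher.

Primer P1, 54°C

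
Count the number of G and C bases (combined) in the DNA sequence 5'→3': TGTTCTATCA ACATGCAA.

6

Base counts: C=4, T=6, G=2, A=6
Total G or C: 2 + 4 = 6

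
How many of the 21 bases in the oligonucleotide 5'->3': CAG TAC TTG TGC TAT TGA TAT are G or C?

Scanning the sequence gives C=3, A=5, T=9, G=4.
G+C = 4 + 3 = 7

7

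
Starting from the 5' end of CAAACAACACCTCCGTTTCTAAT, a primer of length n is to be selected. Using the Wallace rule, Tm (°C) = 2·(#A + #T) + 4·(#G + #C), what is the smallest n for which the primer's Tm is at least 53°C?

First 18 bases: CAAACAACACCTCCGTTT → Tm = 52°C (< 53°C)
First 19 bases: CAAACAACACCTCCGTTTC → Tm = 56°C (≥ 53°C)
Each additional base adds 2°C (A/T) or 4°C (G/C), so Tm is non-decreasing in n; n = 19 is the first length to reach 53°C.

n = 19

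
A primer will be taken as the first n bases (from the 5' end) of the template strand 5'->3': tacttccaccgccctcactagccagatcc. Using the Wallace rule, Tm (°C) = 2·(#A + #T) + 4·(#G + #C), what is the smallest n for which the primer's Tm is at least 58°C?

n = 18

First 17 bases: TACTTCCACCGCCCTCA → Tm = 54°C (< 58°C)
First 18 bases: TACTTCCACCGCCCTCAC → Tm = 58°C (≥ 58°C)
Each additional base adds 2°C (A/T) or 4°C (G/C), so Tm is non-decreasing in n; n = 18 is the first length to reach 58°C.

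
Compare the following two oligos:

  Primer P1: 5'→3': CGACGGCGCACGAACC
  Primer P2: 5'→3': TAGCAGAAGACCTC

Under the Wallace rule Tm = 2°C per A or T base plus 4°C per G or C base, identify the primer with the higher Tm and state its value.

Primer P1: A+T=4, G+C=12 → Tm = 2(4)+4(12) = 56°C
Primer P2: A+T=7, G+C=7 → Tm = 2(7)+4(7) = 42°C
56°C vs 42°C → primer P1 is higher.

Primer P1, 56°C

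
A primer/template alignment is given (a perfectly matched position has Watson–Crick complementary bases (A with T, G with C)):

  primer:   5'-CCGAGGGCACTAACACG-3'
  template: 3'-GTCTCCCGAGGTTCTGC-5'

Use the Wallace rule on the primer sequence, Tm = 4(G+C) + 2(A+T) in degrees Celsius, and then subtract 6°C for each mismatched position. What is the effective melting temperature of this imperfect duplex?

Primer base counts: A=5, T=1, G=5, C=6 → A+T=6, G+C=11
Perfect-match Tm = 2(6) + 4(11) = 12 + 44 = 56°C
Mismatches (positions where the bases are not complementary): 4 (at positions 2, 9, 11, 14)
Effective Tm = 56 − 4×6 = 56 − 24 = 32°C

32°C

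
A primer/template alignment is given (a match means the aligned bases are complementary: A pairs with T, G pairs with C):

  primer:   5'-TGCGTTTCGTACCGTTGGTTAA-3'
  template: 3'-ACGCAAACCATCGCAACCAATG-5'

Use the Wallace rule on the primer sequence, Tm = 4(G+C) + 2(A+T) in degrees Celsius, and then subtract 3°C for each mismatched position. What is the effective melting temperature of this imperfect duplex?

Primer base counts: A=3, T=9, G=6, C=4 → A+T=12, G+C=10
Perfect-match Tm = 2(12) + 4(10) = 24 + 40 = 64°C
Mismatches (positions where the bases are not complementary): 3 (at positions 8, 12, 22)
Effective Tm = 64 − 3×3 = 64 − 9 = 55°C

55°C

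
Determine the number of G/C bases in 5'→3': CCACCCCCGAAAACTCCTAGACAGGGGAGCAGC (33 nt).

Counting bases: T=2, C=13, A=10, G=8
Total G or C: 8 + 13 = 21

21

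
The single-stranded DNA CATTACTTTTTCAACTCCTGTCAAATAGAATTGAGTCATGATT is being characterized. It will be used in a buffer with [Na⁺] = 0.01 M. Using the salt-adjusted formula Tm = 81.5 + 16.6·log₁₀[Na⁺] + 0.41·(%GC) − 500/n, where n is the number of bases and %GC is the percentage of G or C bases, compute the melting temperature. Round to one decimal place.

49.1°C

Length n = 43. Base counts: A=13, G=5, T=17, C=8
G+C = 13, so %GC = 13/43 × 100 = 30.233%
Salt term: 16.6 × (-2) = -33.2
GC term: 0.41 × 30.233 = 12.396; length term: −500/43 = −11.628
Tm = 81.5 + (-33.2) + 12.396 − 11.628 = 49.068 → 49.1°C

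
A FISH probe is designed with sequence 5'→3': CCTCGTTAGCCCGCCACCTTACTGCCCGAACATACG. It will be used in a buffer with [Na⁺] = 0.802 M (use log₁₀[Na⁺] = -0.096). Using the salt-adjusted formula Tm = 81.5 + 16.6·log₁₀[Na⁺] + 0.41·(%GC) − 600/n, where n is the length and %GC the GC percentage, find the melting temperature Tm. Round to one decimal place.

Length n = 36. A=7, T=7, G=6, C=16
G+C = 22, so %GC = 22/36 × 100 = 61.111%
Salt term: 16.6 × (-0.096) = -1.594
GC term: 0.41 × 61.111 = 25.056; length term: −600/36 = −16.667
Tm = 81.5 + (-1.594) + 25.056 − 16.667 = 88.295 → 88.3°C

88.3°C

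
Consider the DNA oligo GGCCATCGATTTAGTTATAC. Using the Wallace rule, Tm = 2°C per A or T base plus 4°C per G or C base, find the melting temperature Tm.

Scanning the sequence gives C=4, A=5, T=7, G=4.
AT pairs contribute 12, GC pairs contribute 8.
Tm = 2×12 + 4×8 = 56°C

56°C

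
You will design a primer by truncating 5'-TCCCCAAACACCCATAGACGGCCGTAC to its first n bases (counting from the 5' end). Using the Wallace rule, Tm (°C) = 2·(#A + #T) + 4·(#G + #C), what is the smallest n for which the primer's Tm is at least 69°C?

n = 22

First 21 bases: TCCCCAAACACCCATAGACGG → Tm = 66°C (< 69°C)
First 22 bases: TCCCCAAACACCCATAGACGGC → Tm = 70°C (≥ 69°C)
Each additional base adds 2°C (A/T) or 4°C (G/C), so Tm is non-decreasing in n; n = 22 is the first length to reach 69°C.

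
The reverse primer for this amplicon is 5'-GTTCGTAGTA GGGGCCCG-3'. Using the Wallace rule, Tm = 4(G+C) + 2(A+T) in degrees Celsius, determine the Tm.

60°C

A=2, G=8, C=4, T=4
A+T = 6, G+C = 12
Tm = 4·12 + 2·6 = 48 + 12 = 60°C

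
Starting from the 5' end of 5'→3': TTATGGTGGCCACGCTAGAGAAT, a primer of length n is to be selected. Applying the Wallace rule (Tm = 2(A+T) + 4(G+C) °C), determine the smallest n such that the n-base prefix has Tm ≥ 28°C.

n = 10

First 9 bases: TTATGGTGG → Tm = 26°C (< 28°C)
First 10 bases: TTATGGTGGC → Tm = 30°C (≥ 28°C)
Each additional base adds 2°C (A/T) or 4°C (G/C), so Tm is non-decreasing in n; n = 10 is the first length to reach 28°C.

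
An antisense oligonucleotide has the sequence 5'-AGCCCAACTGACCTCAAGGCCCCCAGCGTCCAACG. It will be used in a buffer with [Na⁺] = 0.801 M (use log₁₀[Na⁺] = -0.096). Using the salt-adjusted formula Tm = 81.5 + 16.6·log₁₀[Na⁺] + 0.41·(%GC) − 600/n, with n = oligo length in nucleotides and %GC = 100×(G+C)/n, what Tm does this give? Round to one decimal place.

89.7°C

Length n = 35. Base counts: T=3, A=9, G=7, C=16
G+C = 23, so %GC = 23/35 × 100 = 65.714%
Salt term: 16.6 × (-0.096) = -1.594
GC term: 0.41 × 65.714 = 26.943; length term: −600/35 = −17.143
Tm = 81.5 + (-1.594) + 26.943 − 17.143 = 89.706 → 89.7°C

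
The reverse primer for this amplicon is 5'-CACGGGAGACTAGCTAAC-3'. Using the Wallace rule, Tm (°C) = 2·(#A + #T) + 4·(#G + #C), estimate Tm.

Counting bases: G=5, A=6, T=2, C=5
So N_AT = 8 and N_GC = 10.
Tm = 4·10 + 2·8 = 40 + 16 = 56°C

56°C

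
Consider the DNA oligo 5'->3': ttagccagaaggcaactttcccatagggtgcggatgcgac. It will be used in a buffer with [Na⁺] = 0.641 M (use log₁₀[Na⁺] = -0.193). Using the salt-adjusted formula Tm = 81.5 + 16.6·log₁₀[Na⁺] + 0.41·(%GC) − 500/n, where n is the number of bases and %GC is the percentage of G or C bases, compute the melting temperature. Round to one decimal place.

Length n = 40. Base counts: A=10, C=10, G=12, T=8
G+C = 22, so %GC = 22/40 × 100 = 55%
Salt term: 16.6 × (-0.193) = -3.204
GC term: 0.41 × 55 = 22.55; length term: −500/40 = −12.5
Tm = 81.5 + (-3.204) + 22.55 − 12.5 = 88.346 → 88.3°C

88.3°C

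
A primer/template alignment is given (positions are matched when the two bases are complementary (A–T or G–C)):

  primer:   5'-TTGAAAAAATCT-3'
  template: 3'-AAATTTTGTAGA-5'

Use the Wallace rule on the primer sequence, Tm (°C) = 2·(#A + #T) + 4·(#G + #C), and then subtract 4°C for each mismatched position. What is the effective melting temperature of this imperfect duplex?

Primer base counts: A=6, T=4, G=1, C=1 → A+T=10, G+C=2
Perfect-match Tm = 2(10) + 4(2) = 20 + 8 = 28°C
Mismatches (positions where the bases are not complementary): 2 (at positions 3, 8)
Effective Tm = 28 − 2×4 = 28 − 8 = 20°C

20°C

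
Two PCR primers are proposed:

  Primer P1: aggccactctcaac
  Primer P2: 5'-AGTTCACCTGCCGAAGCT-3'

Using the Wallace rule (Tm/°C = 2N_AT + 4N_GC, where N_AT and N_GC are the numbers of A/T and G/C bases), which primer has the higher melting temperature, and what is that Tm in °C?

Primer P2, 56°C

Primer P1: A+T=6, G+C=8 → Tm = 2(6)+4(8) = 44°C
Primer P2: A+T=8, G+C=10 → Tm = 2(8)+4(10) = 56°C
44°C vs 56°C → primer P2 is higher.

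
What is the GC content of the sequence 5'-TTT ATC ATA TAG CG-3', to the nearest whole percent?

Base counts: C=2, T=6, G=2, A=4
G+C = 2 + 2 = 4 out of 14 bases
%GC = 4/14 × 100 = 28.57% ≈ 29%

29%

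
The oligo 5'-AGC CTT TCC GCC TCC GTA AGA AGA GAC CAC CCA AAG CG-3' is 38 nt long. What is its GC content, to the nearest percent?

G=8, C=14, A=11, T=5
G+C = 8 + 14 = 22 out of 38 bases
%GC = 22/38 × 100 = 57.89% ≈ 58%

58%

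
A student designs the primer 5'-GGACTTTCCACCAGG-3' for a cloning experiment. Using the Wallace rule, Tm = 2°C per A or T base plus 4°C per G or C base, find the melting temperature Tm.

48°C

Base counts: T=3, C=5, A=3, G=4
AT pairs contribute 6, GC pairs contribute 9.
Tm = 2(6) + 4(9) = 12 + 36 = 48°C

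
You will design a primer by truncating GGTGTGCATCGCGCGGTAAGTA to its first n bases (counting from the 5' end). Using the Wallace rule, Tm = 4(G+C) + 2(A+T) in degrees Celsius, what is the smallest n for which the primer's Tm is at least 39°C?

n = 12

First 11 bases: GGTGTGCATCG → Tm = 36°C (< 39°C)
First 12 bases: GGTGTGCATCGC → Tm = 40°C (≥ 39°C)
Each additional base adds 2°C (A/T) or 4°C (G/C), so Tm is non-decreasing in n; n = 12 is the first length to reach 39°C.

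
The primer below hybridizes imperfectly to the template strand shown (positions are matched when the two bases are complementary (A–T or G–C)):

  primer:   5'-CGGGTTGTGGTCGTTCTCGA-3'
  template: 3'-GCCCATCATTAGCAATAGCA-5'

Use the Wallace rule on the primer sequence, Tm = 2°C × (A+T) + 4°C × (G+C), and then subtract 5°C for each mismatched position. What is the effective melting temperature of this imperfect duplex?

39°C

Primer base counts: A=1, T=7, G=8, C=4 → A+T=8, G+C=12
Perfect-match Tm = 2(8) + 4(12) = 16 + 48 = 64°C
Mismatches (positions where the bases are not complementary): 5 (at positions 6, 9, 10, 16, 20)
Effective Tm = 64 − 5×5 = 64 − 25 = 39°C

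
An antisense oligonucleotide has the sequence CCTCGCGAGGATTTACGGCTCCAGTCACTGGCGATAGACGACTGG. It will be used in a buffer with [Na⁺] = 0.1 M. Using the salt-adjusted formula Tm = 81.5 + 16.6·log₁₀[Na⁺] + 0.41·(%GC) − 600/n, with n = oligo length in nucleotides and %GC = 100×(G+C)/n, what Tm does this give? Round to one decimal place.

76.2°C

Length n = 45. Counting bases: C=13, A=9, G=14, T=9
G+C = 27, so %GC = 27/45 × 100 = 60%
Salt term: 16.6 × (-1) = -16.6
GC term: 0.41 × 60 = 24.6; length term: −600/45 = −13.333
Tm = 81.5 + (-16.6) + 24.6 − 13.333 = 76.167 → 76.2°C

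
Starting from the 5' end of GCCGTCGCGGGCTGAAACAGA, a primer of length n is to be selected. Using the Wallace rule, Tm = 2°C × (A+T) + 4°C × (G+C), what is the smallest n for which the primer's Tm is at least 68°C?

First 19 bases: GCCGTCGCGGGCTGAAACA → Tm = 64°C (< 68°C)
First 20 bases: GCCGTCGCGGGCTGAAACAG → Tm = 68°C (≥ 68°C)
Each additional base adds 2°C (A/T) or 4°C (G/C), so Tm is non-decreasing in n; n = 20 is the first length to reach 68°C.

n = 20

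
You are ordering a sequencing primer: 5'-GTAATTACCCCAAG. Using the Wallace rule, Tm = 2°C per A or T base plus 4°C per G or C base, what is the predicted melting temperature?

40°C

Scanning the sequence gives T=3, A=5, C=4, G=2.
AT pairs contribute 8, GC pairs contribute 6.
Tm = 2×8 + 4×6 = 40°C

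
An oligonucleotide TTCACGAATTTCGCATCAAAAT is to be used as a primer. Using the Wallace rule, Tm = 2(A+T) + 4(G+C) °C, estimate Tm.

Base counts: C=5, T=7, G=2, A=8
A+T = 15, G+C = 7
Tm = 2(15) + 4(7) = 30 + 28 = 58°C

58°C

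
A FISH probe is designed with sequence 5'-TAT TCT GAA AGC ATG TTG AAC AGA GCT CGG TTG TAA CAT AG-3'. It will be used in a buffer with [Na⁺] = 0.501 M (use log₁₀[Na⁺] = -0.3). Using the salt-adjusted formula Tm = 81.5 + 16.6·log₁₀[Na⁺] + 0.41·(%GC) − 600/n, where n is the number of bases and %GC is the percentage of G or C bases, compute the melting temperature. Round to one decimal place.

77.9°C

Length n = 41. T=12, A=13, C=6, G=10
G+C = 16, so %GC = 16/41 × 100 = 39.024%
Salt term: 16.6 × (-0.3) = -4.98
GC term: 0.41 × 39.024 = 16; length term: −600/41 = −14.634
Tm = 81.5 + (-4.98) + 16 − 14.634 = 77.886 → 77.9°C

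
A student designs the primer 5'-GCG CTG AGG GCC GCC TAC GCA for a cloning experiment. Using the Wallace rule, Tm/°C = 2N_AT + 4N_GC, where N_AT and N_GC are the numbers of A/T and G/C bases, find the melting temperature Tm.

Counting bases: C=8, G=8, A=3, T=2
AT pairs contribute 5, GC pairs contribute 16.
Tm = 2×5 + 4×16 = 74°C

74°C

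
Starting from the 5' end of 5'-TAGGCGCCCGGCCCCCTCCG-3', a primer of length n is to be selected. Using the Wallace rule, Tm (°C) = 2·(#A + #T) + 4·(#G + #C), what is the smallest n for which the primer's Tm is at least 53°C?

n = 15

First 14 bases: TAGGCGCCCGGCCC → Tm = 52°C (< 53°C)
First 15 bases: TAGGCGCCCGGCCCC → Tm = 56°C (≥ 53°C)
Each additional base adds 2°C (A/T) or 4°C (G/C), so Tm is non-decreasing in n; n = 15 is the first length to reach 53°C.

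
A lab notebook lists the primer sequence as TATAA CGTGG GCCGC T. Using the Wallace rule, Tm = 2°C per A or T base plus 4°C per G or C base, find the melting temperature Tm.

Counting bases: A=3, G=5, T=4, C=4
AT pairs contribute 7, GC pairs contribute 9.
Tm = 4·9 + 2·7 = 36 + 14 = 50°C

50°C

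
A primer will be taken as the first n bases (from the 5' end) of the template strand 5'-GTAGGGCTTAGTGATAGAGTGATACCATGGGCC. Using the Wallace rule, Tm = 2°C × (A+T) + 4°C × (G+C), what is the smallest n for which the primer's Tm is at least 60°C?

n = 21

First 20 bases: GTAGGGCTTAGTGATAGAGT → Tm = 58°C (< 60°C)
First 21 bases: GTAGGGCTTAGTGATAGAGTG → Tm = 62°C (≥ 60°C)
Each additional base adds 2°C (A/T) or 4°C (G/C), so Tm is non-decreasing in n; n = 21 is the first length to reach 60°C.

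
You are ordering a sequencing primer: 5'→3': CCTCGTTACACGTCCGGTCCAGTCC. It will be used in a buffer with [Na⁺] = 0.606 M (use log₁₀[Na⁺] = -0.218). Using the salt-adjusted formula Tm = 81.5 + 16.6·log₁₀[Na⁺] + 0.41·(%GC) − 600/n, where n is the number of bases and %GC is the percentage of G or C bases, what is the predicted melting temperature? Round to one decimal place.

80.1°C

Length n = 25. Scanning the sequence gives A=3, G=5, T=6, C=11.
G+C = 16, so %GC = 16/25 × 100 = 64%
Salt term: 16.6 × (-0.218) = -3.619
GC term: 0.41 × 64 = 26.24; length term: −600/25 = −24
Tm = 81.5 + (-3.619) + 26.24 − 24 = 80.121 → 80.1°C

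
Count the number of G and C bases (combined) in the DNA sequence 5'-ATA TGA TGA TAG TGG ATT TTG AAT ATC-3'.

Counting bases: A=9, G=6, T=11, C=1
G+C = 6 + 1 = 7

7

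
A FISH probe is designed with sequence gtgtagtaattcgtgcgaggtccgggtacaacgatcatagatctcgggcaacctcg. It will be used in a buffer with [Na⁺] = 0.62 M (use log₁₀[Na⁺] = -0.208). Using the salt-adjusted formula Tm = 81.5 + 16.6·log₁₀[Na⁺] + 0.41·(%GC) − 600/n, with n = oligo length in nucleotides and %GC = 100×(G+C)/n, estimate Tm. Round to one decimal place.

Length n = 56. Base counts: C=13, G=17, A=13, T=13
G+C = 30, so %GC = 30/56 × 100 = 53.571%
Salt term: 16.6 × (-0.208) = -3.453
GC term: 0.41 × 53.571 = 21.964; length term: −600/56 = −10.714
Tm = 81.5 + (-3.453) + 21.964 − 10.714 = 89.297 → 89.3°C

89.3°C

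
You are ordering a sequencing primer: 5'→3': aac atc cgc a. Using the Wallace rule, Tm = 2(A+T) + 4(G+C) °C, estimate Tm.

30°C

Scanning the sequence gives T=1, C=4, A=4, G=1.
AT pairs contribute 5, GC pairs contribute 5.
Tm = 2×5 + 4×5 = 30°C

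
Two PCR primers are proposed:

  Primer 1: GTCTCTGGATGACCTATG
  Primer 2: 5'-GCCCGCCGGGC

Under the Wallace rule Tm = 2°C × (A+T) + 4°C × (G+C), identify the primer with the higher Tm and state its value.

Primer 1, 54°C

Primer 1: A+T=9, G+C=9 → Tm = 2(9)+4(9) = 54°C
Primer 2: A+T=0, G+C=11 → Tm = 2(0)+4(11) = 44°C
54°C vs 44°C → primer 1 is higher.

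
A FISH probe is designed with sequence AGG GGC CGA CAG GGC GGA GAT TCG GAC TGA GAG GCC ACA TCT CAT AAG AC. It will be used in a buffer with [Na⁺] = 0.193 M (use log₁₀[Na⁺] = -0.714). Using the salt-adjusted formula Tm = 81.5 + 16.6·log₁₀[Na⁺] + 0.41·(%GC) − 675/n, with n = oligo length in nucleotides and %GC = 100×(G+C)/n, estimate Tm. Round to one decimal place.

80.7°C

Length n = 50. Counting bases: A=14, G=18, C=12, T=6
G+C = 30, so %GC = 30/50 × 100 = 60%
Salt term: 16.6 × (-0.714) = -11.852
GC term: 0.41 × 60 = 24.6; length term: −675/50 = −13.5
Tm = 81.5 + (-11.852) + 24.6 − 13.5 = 80.748 → 80.7°C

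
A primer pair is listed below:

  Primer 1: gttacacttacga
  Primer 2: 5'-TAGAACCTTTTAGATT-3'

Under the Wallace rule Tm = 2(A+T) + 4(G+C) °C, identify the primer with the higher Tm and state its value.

Primer 1: A+T=8, G+C=5 → Tm = 2(8)+4(5) = 36°C
Primer 2: A+T=12, G+C=4 → Tm = 2(12)+4(4) = 40°C
36°C vs 40°C → primer 2 is higher.

Primer 2, 40°C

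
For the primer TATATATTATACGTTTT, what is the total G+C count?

2

Base counts: T=10, G=1, C=1, A=5
G+C = 1 + 1 = 2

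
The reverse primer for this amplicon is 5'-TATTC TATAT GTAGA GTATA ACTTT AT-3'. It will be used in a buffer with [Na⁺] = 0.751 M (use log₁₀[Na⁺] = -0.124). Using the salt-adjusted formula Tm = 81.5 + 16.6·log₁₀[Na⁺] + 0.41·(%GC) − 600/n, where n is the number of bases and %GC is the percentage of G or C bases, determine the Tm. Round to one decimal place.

Length n = 27. Counting bases: T=13, G=3, A=9, C=2
G+C = 5, so %GC = 5/27 × 100 = 18.519%
Salt term: 16.6 × (-0.124) = -2.058
GC term: 0.41 × 18.519 = 7.593; length term: −600/27 = −22.222
Tm = 81.5 + (-2.058) + 7.593 − 22.222 = 64.813 → 64.8°C

64.8°C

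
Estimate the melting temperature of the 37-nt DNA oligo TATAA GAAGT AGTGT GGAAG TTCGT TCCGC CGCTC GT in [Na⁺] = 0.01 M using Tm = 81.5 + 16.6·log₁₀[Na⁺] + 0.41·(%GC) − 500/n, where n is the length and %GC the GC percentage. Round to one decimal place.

54.7°C

Length n = 37. Base counts: T=11, G=11, C=7, A=8
G+C = 18, so %GC = 18/37 × 100 = 48.649%
Salt term: 16.6 × (-2) = -33.2
GC term: 0.41 × 48.649 = 19.946; length term: −500/37 = −13.514
Tm = 81.5 + (-33.2) + 19.946 − 13.514 = 54.732 → 54.7°C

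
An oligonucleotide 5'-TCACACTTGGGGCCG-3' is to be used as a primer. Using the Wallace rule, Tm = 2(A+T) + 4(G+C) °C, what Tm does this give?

50°C

C=5, G=5, A=2, T=3
AT pairs contribute 5, GC pairs contribute 10.
Tm = 2(5) + 4(10) = 10 + 40 = 50°C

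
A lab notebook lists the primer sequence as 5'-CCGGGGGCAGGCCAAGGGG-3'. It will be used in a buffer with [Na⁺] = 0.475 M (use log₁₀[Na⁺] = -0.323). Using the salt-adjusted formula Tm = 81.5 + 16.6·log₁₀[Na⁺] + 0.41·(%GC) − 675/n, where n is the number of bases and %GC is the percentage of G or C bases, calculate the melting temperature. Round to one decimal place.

75.1°C

Length n = 19. Scanning the sequence gives T=0, G=11, C=5, A=3.
G+C = 16, so %GC = 16/19 × 100 = 84.211%
Salt term: 16.6 × (-0.323) = -5.362
GC term: 0.41 × 84.211 = 34.527; length term: −675/19 = −35.526
Tm = 81.5 + (-5.362) + 34.527 − 35.526 = 75.139 → 75.1°C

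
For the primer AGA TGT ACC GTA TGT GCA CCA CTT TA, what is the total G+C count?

Scanning the sequence gives T=8, C=6, G=5, A=7.
G+C = 5 + 6 = 11

11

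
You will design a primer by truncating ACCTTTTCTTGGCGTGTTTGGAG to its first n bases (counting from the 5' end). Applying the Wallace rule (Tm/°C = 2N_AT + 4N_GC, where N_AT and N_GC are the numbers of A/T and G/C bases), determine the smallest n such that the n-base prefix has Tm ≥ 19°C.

n = 8

First 7 bases: ACCTTTT → Tm = 18°C (< 19°C)
First 8 bases: ACCTTTTC → Tm = 22°C (≥ 19°C)
Each additional base adds 2°C (A/T) or 4°C (G/C), so Tm is non-decreasing in n; n = 8 is the first length to reach 19°C.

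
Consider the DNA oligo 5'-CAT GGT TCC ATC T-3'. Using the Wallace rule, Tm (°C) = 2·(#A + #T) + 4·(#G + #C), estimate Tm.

Counting bases: C=4, T=5, A=2, G=2
AT pairs contribute 7, GC pairs contribute 6.
Tm = 2×7 + 4×6 = 38°C

38°C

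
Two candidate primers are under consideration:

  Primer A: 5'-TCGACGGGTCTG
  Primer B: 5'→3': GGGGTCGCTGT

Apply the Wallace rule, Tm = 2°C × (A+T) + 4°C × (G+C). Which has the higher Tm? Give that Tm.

Primer A: A+T=4, G+C=8 → Tm = 2(4)+4(8) = 40°C
Primer B: A+T=3, G+C=8 → Tm = 2(3)+4(8) = 38°C
40°C vs 38°C → primer A is higher.

Primer A, 40°C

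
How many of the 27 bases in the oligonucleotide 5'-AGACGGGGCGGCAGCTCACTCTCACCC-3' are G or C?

19

Scanning the sequence gives A=5, C=11, T=3, G=8.
Total G or C: 8 + 11 = 19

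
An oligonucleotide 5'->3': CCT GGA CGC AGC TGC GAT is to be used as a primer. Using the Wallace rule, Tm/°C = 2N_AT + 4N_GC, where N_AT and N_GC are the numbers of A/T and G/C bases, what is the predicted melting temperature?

60°C

Base counts: A=3, C=6, G=6, T=3
AT pairs contribute 6, GC pairs contribute 12.
Tm = 4·12 + 2·6 = 48 + 12 = 60°C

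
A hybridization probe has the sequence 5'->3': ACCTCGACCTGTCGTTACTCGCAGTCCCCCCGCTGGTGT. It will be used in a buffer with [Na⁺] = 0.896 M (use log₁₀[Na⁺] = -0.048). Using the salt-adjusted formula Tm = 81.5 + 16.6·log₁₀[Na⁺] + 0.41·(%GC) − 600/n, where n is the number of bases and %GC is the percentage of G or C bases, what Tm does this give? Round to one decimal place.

Length n = 39. Base counts: T=10, G=9, A=4, C=16
G+C = 25, so %GC = 25/39 × 100 = 64.103%
Salt term: 16.6 × (-0.048) = -0.797
GC term: 0.41 × 64.103 = 26.282; length term: −600/39 = −15.385
Tm = 81.5 + (-0.797) + 26.282 − 15.385 = 91.6 → 91.6°C

91.6°C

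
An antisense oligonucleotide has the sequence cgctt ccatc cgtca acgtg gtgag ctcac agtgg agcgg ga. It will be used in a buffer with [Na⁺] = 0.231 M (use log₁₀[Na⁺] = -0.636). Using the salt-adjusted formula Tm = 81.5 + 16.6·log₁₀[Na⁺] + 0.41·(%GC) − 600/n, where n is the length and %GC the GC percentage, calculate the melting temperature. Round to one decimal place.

Length n = 42. A=8, T=8, C=12, G=14
G+C = 26, so %GC = 26/42 × 100 = 61.905%
Salt term: 16.6 × (-0.636) = -10.558
GC term: 0.41 × 61.905 = 25.381; length term: −600/42 = −14.286
Tm = 81.5 + (-10.558) + 25.381 − 14.286 = 82.037 → 82.0°C

82.0°C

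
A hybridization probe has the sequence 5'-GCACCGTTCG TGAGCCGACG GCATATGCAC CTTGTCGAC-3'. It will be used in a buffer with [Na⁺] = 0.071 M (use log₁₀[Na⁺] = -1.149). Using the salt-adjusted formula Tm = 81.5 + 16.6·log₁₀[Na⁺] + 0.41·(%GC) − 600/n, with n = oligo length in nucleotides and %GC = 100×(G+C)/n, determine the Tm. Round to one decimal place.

72.3°C

Length n = 39. Base counts: T=8, C=13, A=7, G=11
G+C = 24, so %GC = 24/39 × 100 = 61.538%
Salt term: 16.6 × (-1.149) = -19.073
GC term: 0.41 × 61.538 = 25.231; length term: −600/39 = −15.385
Tm = 81.5 + (-19.073) + 25.231 − 15.385 = 72.273 → 72.3°C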